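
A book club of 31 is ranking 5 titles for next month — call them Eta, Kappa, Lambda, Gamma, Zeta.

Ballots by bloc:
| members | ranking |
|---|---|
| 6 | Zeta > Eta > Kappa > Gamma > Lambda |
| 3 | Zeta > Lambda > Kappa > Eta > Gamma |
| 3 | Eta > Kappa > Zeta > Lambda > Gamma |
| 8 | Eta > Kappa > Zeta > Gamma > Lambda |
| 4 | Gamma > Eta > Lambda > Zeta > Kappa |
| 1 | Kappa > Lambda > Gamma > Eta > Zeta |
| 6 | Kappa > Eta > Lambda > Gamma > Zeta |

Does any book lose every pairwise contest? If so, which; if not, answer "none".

Head-to-head results (31 members):
Eta vs Kappa: Eta, 21–10.
Eta vs Lambda: Eta preferred on 6+3+8+4+6 = 27 ballots; Eta wins 27–4.
Eta–Gamma: Eta 26–5.
Eta vs Zeta: Eta is ranked higher on 3+8+4+1+6 = 22 ballots, Zeta on 9. Eta wins 22–9.
Kappa vs Lambda: 6+3+8+1+6 = 24 for Kappa, 7 for Lambda — Kappa by 24–7.
Kappa vs Gamma: 27 to 4, Kappa.
Kappa vs Zeta: Kappa, 18–13.
Lambda vs Gamma: Gamma, 18–13.
Lambda–Zeta: Zeta 20–11.
Gamma vs Zeta: 4+1+6 = 11 for Gamma, 20 for Zeta — Zeta by 20–11.
Lambda is beaten in every head-to-head and is the Condorcet loser.

Lambda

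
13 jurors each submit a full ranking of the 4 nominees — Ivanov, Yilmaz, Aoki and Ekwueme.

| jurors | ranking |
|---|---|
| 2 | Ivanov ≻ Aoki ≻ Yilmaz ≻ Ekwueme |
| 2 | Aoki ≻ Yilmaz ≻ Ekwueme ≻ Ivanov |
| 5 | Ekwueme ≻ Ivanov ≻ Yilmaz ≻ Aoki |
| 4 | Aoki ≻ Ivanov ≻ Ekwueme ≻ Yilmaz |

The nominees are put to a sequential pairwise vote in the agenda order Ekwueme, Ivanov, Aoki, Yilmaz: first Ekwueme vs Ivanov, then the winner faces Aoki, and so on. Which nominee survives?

Aoki

Round 1: Ekwueme vs Ivanov — 7–6, Ekwueme advances.
Round 2: Ekwueme vs Aoki — 5–8, Aoki advances.
Round 3: Aoki vs Yilmaz — 8–5, Aoki advances.
The agenda winner is Aoki.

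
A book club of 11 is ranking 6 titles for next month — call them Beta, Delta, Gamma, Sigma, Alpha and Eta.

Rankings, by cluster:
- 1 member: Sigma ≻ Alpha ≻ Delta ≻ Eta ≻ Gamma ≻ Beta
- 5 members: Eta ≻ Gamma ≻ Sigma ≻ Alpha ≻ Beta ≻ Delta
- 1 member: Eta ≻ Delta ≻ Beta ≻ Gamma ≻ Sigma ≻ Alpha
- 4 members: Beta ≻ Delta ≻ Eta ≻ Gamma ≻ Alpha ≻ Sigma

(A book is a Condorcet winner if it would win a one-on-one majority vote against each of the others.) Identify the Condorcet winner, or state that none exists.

Check each pair by majority over 11 ballots:
Beta vs Delta: Beta is ranked higher on 5+4 = 9 ballots, Delta on 2. Beta wins 9–2.
Beta vs Gamma: 1+4 = 5 for Beta, 6 for Gamma — Gamma by 6–5.
Beta vs Sigma: 1+4 = 5 for Beta, 6 for Sigma — Sigma by 6–5.
Beta vs Alpha: Beta preferred on 1+4 = 5 ballots; Alpha wins 6–5.
Beta vs Eta: Beta preferred on 4 ballots; Eta wins 7–4.
Delta vs Gamma: 6 to 5, Delta.
Delta vs Sigma: 5 to 6, Sigma.
Delta vs Alpha: 1+4 = 5 for Delta, 6 for Alpha — Alpha by 6–5.
Delta vs Eta: Delta is ranked higher on 1+4 = 5 ballots, Eta on 6. Eta wins 6–5.
Gamma vs Sigma: 10 to 1, Gamma.
Gamma vs Alpha: 10 to 1, Gamma.
Gamma vs Eta: 0 for Gamma, 11 for Eta — Eta by 11–0.
Sigma vs Alpha: Sigma preferred on 1+5+1 = 7 ballots; Sigma wins 7–4.
Sigma vs Eta: 1 to 10, Eta.
Alpha vs Eta: 1 for Alpha, 10 for Eta — Eta by 10–1.
Eta defeats every rival head-to-head and is the Condorcet winner.

Eta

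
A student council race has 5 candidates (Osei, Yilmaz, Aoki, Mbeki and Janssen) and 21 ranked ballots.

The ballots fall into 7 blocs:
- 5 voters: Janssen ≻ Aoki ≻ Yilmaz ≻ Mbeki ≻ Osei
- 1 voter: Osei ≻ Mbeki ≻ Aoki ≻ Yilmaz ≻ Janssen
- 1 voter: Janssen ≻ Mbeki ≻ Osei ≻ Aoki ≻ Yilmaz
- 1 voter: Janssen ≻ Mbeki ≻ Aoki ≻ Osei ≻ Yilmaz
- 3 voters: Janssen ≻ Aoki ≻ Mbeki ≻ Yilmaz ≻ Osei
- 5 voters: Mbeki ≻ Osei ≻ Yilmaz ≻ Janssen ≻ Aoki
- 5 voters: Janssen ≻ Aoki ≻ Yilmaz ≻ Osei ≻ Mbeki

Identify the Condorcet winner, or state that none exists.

Head-to-head results (21 voters):
Osei vs Yilmaz: 1+1+1+5 = 8 for Osei, 13 for Yilmaz — Yilmaz by 13–8.
Osei vs Aoki: Aoki wins 14–7.
Osei vs Mbeki: Mbeki wins 15–6.
Osei vs Janssen: Janssen wins 15–6.
Yilmaz vs Aoki: Aoki, 16–5.
Yilmaz vs Mbeki: Mbeki, 11–10.
Yilmaz vs Janssen: Janssen wins 15–6.
Aoki vs Mbeki: Aoki preferred on 5+3+5 = 13 ballots; Aoki wins 13–8.
Aoki vs Janssen: Aoki preferred on 1 ballot; Janssen wins 20–1.
Mbeki vs Janssen: 1+5 = 6 for Mbeki, 15 for Janssen — Janssen by 15–6.
Janssen beats each of Osei, Yilmaz, Aoki, Mbeki — Janssen is the Condorcet winner.

Janssen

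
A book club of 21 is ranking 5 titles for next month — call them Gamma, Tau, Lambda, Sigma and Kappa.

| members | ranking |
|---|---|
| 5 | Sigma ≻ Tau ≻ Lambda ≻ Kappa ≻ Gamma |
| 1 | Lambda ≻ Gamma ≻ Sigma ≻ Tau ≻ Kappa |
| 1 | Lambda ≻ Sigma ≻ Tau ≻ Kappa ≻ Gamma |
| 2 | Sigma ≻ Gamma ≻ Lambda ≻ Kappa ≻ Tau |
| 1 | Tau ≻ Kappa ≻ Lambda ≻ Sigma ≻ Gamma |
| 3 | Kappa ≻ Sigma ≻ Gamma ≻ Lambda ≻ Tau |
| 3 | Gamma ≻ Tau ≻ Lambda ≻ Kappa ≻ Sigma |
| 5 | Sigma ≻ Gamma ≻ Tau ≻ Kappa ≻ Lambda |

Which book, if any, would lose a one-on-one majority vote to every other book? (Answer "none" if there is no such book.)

Head-to-head results (21 members):
Gamma vs Tau: Gamma wins 14–7.
Gamma vs Lambda: Gamma, 13–8.
Gamma vs Sigma: Gamma is ranked higher on 1+3 = 4 ballots, Sigma on 17. Sigma wins 17–4.
Gamma vs Kappa: Gamma, 11–10.
Tau vs Lambda: Tau, 14–7.
Tau–Sigma: Sigma 17–4.
Tau vs Kappa: 5+1+1+1+3+5 = 16 for Tau, 5 for Kappa — Tau by 16–5.
Lambda vs Sigma: Sigma wins 15–6.
Lambda vs Kappa: Lambda, 12–9.
Sigma vs Kappa: 5+1+1+2+5 = 14 for Sigma, 7 for Kappa — Sigma by 14–7.
Kappa loses to every other book — it is the Condorcet loser.

Kappa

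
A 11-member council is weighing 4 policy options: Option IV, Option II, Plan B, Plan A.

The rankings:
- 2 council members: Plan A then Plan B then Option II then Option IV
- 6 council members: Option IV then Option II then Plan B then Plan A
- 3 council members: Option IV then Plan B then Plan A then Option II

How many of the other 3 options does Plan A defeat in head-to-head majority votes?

Plan A against each rival (11 council members):
Plan A vs Option IV: Option IV, 9–2.
Plan A vs Option II: Plan A is ranked higher on 2+3 = 5 ballots, Option II on 6. Option II wins 6–5.
Plan A vs Plan B: Plan A is ranked higher on 2 ballots, Plan B on 9. Plan B wins 9–2.
Plan A beats no one; loses to Option IV, Option II, Plan B — 0 pairwise wins.

0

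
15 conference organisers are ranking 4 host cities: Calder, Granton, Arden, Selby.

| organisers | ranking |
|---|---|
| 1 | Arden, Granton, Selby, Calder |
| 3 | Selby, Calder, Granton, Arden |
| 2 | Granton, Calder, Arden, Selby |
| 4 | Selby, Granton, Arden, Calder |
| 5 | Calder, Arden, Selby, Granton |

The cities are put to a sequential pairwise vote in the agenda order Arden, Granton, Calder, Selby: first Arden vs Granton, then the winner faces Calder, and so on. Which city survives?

Round 1: Arden vs Granton — 6–9, Granton advances.
Round 2: Granton vs Calder — 7–8, Calder advances.
Round 3: Calder vs Selby — 7–8, Selby advances.
The agenda winner is Selby.

Selby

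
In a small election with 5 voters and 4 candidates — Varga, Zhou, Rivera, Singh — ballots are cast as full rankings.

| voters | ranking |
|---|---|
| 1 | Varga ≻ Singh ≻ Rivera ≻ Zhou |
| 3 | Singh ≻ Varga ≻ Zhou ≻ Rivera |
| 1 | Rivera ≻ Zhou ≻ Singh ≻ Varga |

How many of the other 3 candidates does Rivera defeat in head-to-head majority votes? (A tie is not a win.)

0

Rivera against each rival (5 voters):
Rivera–Varga: Varga 4–1.
Rivera vs Zhou: Rivera preferred on 1+1 = 2 ballots; Zhou wins 3–2.
Rivera vs Singh: Singh wins 4–1.
Rivera beats no one; loses to Varga, Zhou, Singh — 0 pairwise wins.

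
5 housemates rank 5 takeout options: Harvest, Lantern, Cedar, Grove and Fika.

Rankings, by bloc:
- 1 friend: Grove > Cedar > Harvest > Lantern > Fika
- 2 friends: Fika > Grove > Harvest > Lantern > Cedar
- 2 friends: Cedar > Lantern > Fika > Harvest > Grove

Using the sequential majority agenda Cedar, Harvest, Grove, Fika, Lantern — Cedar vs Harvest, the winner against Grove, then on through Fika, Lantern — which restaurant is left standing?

Round 1: Cedar vs Harvest — 3–2, Cedar advances.
Round 2: Cedar vs Grove — 2–3, Grove advances.
Round 3: Grove vs Fika — 1–4, Fika advances.
Round 4: Fika vs Lantern — 2–3, Lantern advances.
Lantern survives the agenda.

Lantern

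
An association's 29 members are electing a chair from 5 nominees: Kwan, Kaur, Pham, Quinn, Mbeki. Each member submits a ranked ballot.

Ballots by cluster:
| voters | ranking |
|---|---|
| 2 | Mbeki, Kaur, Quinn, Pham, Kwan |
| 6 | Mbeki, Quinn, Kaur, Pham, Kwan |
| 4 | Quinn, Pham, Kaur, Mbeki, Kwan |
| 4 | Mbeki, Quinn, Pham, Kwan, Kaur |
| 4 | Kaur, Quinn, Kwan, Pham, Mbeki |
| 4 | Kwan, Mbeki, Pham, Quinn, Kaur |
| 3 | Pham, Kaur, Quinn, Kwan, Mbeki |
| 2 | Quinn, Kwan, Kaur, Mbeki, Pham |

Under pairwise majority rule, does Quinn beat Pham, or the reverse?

Quinn

Ballots ranking Quinn above Pham: 2 + 6 + 4 + 4 + 4 + 2 = 22.
Ballots ranking Pham above Quinn: 29 − 22 = 7.
Quinn wins the head-to-head 22–7.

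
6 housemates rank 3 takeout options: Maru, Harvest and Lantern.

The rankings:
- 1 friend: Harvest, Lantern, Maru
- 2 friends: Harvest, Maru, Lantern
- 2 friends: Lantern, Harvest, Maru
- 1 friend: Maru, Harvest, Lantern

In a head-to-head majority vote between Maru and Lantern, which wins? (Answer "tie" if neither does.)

Ballots ranking Maru above Lantern: 2 + 1 = 3.
Ballots ranking Lantern above Maru: 6 − 3 = 3.
3–3: the pair ties.

tie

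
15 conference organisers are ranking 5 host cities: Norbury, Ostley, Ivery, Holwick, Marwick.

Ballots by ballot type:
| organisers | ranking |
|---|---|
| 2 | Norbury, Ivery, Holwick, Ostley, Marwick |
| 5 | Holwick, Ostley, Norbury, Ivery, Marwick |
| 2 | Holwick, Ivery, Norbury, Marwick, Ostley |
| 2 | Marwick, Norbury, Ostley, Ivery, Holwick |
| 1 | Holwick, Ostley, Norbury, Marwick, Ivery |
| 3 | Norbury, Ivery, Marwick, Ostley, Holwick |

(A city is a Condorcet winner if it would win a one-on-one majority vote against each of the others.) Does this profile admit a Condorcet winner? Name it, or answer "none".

Holwick

Check each pair by majority over 15 ballots:
Norbury vs Ostley: Norbury is ranked higher on 2+2+2+3 = 9 ballots, Ostley on 6. Norbury wins 9–6.
Norbury vs Ivery: 2+5+2+1+3 = 13 for Norbury, 2 for Ivery — Norbury by 13–2.
Norbury vs Holwick: Norbury is ranked higher on 2+2+3 = 7 ballots, Holwick on 8. Holwick wins 8–7.
Norbury vs Marwick: Norbury preferred on 2+5+2+1+3 = 13 ballots; Norbury wins 13–2.
Ostley vs Ivery: Ostley preferred on 5+2+1 = 8 ballots; Ostley wins 8–7.
Ostley vs Holwick: Ostley is ranked higher on 2+3 = 5 ballots, Holwick on 10. Holwick wins 10–5.
Ostley vs Marwick: 8 to 7, Ostley.
Ivery vs Holwick: 2+2+3 = 7 for Ivery, 8 for Holwick — Holwick by 8–7.
Ivery vs Marwick: Ivery is ranked higher on 2+5+2+3 = 12 ballots, Marwick on 3. Ivery wins 12–3.
Holwick vs Marwick: Holwick preferred on 2+5+2+1 = 10 ballots; Holwick wins 10–5.
Only Holwick has no losses; Holwick is the Condorcet winner.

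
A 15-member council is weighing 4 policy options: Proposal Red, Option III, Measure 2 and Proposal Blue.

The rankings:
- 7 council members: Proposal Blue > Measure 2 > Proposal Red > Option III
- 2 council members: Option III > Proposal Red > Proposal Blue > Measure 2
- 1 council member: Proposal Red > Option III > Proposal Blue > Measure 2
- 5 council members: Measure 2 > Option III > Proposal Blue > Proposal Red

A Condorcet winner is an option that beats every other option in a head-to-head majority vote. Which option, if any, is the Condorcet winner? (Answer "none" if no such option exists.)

Pairwise majorities:
Proposal Red vs Option III: 7+1 = 8 for Proposal Red, 7 for Option III — Proposal Red by 8–7.
Proposal Red vs Measure 2: Proposal Red is ranked higher on 2+1 = 3 ballots, Measure 2 on 12. Measure 2 wins 12–3.
Proposal Red vs Proposal Blue: 3 to 12, Proposal Blue.
Option III vs Measure 2: Option III preferred on 2+1 = 3 ballots; Measure 2 wins 12–3.
Option III vs Proposal Blue: Option III is ranked higher on 2+1+5 = 8 ballots, Proposal Blue on 7. Option III wins 8–7.
Measure 2 vs Proposal Blue: Measure 2 is ranked higher on 5 ballots, Proposal Blue on 10. Proposal Blue wins 10–5.
No option is unbeaten: Proposal Red loses to Measure 2; Option III loses to Proposal Red; Measure 2 loses to Proposal Blue; Proposal Blue loses to Option III. In particular Proposal Red beats Option III beats Proposal Blue beats Proposal Red is a majority cycle — no Condorcet winner exists.

none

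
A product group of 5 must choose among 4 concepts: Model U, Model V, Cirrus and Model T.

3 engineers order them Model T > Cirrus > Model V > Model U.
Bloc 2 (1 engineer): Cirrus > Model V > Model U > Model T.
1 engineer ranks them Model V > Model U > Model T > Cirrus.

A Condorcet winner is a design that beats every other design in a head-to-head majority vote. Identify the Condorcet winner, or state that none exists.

Model T

Pairwise majorities:
Model U–Model V: Model V 5–0.
Model U vs Cirrus: Model U preferred on 1 ballot; Cirrus wins 4–1.
Model U vs Model T: Model T wins 3–2.
Model V vs Cirrus: Cirrus wins 4–1.
Model V vs Model T: Model T wins 3–2.
Cirrus–Model T: Model T 4–1.
Only Model T has no losses; Model T is the Condorcet winner.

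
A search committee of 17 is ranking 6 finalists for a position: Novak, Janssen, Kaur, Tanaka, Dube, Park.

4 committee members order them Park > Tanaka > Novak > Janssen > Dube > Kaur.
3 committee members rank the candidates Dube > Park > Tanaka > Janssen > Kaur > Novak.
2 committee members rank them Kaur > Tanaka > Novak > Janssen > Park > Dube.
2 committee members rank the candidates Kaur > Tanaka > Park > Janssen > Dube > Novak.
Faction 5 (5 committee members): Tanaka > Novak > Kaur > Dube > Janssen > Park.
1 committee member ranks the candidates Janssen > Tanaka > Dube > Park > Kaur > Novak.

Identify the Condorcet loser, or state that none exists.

none

Head-to-head results (17 committee members):
Novak vs Janssen: 4+2+5 = 11 for Novak, 6 for Janssen — Novak by 11–6.
Novak–Kaur: Novak 9–8.
Novak vs Tanaka: Novak is ranked higher on 0 ballots, Tanaka on 17. Tanaka wins 17–0.
Novak–Dube: Novak 11–6.
Novak vs Park: Park wins 10–7.
Janssen vs Kaur: Kaur, 9–8.
Janssen vs Tanaka: 1 to 16, Tanaka.
Janssen–Dube: Janssen 9–8.
Janssen vs Park: 8 to 9, Park.
Kaur vs Tanaka: 2+2 = 4 for Kaur, 13 for Tanaka — Tanaka by 13–4.
Kaur–Dube: Kaur 9–8.
Kaur vs Park: Kaur wins 9–8.
Tanaka vs Dube: 14 to 3, Tanaka.
Tanaka–Park: Tanaka 10–7.
Dube vs Park: 3+5+1 = 9 for Dube, 8 for Park — Dube by 9–8.
Each candidate has at least one pairwise win (Novak beats Janssen; Janssen beats Dube; Kaur beats Janssen; Tanaka beats Novak; Dube beats Park; Park beats Novak) — no Condorcet loser.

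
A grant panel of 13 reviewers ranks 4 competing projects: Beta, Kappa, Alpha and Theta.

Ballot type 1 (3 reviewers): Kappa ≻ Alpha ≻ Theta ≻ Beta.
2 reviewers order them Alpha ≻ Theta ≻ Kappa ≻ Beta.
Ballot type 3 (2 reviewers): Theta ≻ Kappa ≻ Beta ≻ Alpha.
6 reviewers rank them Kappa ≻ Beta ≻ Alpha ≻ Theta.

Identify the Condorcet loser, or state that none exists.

Head-to-head results (13 reviewers):
Beta vs Kappa: Kappa wins 13–0.
Beta vs Alpha: 8 to 5, Beta.
Beta vs Theta: Theta, 7–6.
Kappa vs Alpha: Kappa preferred on 3+2+6 = 11 ballots; Kappa wins 11–2.
Kappa vs Theta: Kappa wins 9–4.
Alpha–Theta: Alpha 11–2.
Every project wins at least one matchup (Beta beats Alpha; Kappa beats Beta; Alpha beats Theta; Theta beats Beta), so there is no Condorcet loser.

none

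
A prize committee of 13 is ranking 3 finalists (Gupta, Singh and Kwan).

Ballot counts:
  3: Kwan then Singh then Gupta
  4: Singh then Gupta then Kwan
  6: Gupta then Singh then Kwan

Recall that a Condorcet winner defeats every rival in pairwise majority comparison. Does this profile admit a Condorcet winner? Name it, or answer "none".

Singh

Check each pair by majority over 13 ballots:
Gupta vs Singh: Singh wins 7–6.
Gupta–Kwan: Gupta 10–3.
Singh–Kwan: Singh 10–3.
Only Singh has no losses; Singh is the Condorcet winner.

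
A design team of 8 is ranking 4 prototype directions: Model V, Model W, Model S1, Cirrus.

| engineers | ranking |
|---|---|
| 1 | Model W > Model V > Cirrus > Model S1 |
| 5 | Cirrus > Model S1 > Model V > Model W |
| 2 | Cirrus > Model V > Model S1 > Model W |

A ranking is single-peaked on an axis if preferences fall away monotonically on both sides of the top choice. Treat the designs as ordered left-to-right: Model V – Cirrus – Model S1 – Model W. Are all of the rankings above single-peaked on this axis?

Axis positions: Model V=1, Cirrus=2, Model S1=3, Model W=4.
Ballot type 1: ranking walks positions 4-1-2-3; Model V is ranked above Model S1 even though Model S1 lies between Model V and the peak Model W on the axis — preferences dip and rise again. Not single-peaked.
Ballot type 2 (peak Cirrus at position 2): ranking walks positions 2-3-1-4, expanding outward from the peak — single-peaked.
Ballot type 3 (peak Cirrus at position 2): ranking walks positions 2-1-3-4, expanding outward from the peak — single-peaked.
Ballot type 1 violates single-peakedness, so the profile is not single-peaked on this axis.

no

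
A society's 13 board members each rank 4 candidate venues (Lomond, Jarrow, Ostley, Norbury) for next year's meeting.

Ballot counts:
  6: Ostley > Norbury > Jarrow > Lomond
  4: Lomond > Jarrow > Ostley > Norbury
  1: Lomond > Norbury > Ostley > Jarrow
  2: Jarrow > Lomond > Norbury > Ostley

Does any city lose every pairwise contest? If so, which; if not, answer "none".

Head-to-head results (13 organisers):
Lomond vs Jarrow: Jarrow wins 8–5.
Lomond vs Ostley: 4+1+2 = 7 for Lomond, 6 for Ostley — Lomond by 7–6.
Lomond vs Norbury: Lomond wins 7–6.
Jarrow vs Ostley: 6 to 7, Ostley.
Jarrow vs Norbury: Norbury, 7–6.
Ostley vs Norbury: Ostley is ranked higher on 6+4 = 10 ballots, Norbury on 3. Ostley wins 10–3.
No city is winless: Lomond beats Ostley; Jarrow beats Lomond; Ostley beats Jarrow; Norbury beats Jarrow. There is no Condorcet loser.

none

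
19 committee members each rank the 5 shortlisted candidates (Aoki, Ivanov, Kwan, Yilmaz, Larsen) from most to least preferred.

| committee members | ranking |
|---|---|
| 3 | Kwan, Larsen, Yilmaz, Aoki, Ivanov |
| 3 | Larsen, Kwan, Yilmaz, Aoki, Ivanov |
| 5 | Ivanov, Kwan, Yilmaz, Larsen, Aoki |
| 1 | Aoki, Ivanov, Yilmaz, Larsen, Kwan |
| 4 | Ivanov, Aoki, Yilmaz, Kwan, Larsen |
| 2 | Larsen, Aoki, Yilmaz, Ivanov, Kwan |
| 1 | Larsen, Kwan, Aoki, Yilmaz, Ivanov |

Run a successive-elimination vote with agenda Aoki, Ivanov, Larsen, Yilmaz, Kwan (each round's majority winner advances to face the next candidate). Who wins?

Round 1: Aoki vs Ivanov — 10–9, Aoki advances.
Round 2: Aoki vs Larsen — 5–14, Larsen advances.
Round 3: Larsen vs Yilmaz — 9–10, Yilmaz advances.
Round 4: Yilmaz vs Kwan — 7–12, Kwan advances.
Kwan survives the agenda.

Kwan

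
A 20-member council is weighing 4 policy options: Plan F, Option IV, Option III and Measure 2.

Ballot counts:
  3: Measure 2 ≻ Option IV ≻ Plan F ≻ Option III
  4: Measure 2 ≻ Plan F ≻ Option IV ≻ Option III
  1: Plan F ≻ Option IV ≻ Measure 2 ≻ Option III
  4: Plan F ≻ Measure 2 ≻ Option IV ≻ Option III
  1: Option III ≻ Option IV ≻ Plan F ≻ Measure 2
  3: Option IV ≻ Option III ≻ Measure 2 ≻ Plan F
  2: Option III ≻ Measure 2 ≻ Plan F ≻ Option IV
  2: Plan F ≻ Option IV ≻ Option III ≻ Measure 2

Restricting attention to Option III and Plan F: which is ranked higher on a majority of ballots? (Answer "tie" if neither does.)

Ballots ranking Option III above Plan F: 1 + 3 + 2 = 6.
Ballots ranking Plan F above Option III: 20 − 6 = 14.
Plan F wins the head-to-head 14–6.

Plan F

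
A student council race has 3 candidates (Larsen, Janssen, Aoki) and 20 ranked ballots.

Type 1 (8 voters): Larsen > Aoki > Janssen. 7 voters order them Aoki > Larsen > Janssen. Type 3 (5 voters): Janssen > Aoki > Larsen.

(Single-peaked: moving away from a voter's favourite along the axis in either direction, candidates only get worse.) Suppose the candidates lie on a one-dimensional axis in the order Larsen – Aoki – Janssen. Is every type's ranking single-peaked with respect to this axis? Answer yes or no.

yes

Axis positions: Larsen=1, Aoki=2, Janssen=3.
Type 1 (peak Larsen at position 1): ranking walks positions 1-2-3, expanding outward from the peak — single-peaked.
Type 2 (peak Aoki at position 2): ranking walks positions 2-1-3, expanding outward from the peak — single-peaked.
Type 3 (peak Janssen at position 3): ranking walks positions 3-2-1, expanding outward from the peak — single-peaked.
Every ranking is single-peaked on this axis.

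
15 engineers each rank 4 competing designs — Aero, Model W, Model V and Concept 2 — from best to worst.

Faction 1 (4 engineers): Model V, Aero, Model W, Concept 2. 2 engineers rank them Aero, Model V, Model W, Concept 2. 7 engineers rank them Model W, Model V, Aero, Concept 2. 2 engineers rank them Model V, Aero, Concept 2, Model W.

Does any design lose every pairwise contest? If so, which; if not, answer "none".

Pairwise majorities:
Aero vs Model W: Aero, 8–7.
Aero vs Model V: Model V, 13–2.
Aero vs Concept 2: 4+2+7+2 = 15 for Aero, 0 for Concept 2 — Aero by 15–0.
Model W vs Model V: Model V wins 8–7.
Model W vs Concept 2: 13 to 2, Model W.
Model V vs Concept 2: Model V wins 15–0.
Concept 2 is beaten in every head-to-head and is the Condorcet loser.

Concept 2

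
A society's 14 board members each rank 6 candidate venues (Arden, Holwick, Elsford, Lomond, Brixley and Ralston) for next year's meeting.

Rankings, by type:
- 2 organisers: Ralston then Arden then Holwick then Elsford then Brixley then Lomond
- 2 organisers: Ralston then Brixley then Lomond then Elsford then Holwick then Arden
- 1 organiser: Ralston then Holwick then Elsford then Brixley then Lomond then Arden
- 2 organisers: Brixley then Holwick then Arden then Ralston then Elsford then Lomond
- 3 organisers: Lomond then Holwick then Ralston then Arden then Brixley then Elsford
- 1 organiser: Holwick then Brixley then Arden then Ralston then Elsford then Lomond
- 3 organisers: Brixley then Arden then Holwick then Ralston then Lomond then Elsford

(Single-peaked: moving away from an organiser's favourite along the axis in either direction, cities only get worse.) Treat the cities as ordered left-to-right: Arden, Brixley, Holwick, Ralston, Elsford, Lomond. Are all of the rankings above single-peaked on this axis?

no

Axis positions: Arden=1, Brixley=2, Holwick=3, Ralston=4, Elsford=5, Lomond=6.
Type 1: ranking walks positions 4-1-3-5-2-6; Arden is ranked above Holwick even though Holwick lies between Arden and the peak Ralston on the axis — preferences dip and rise again. Not single-peaked.
Type 2: ranking walks positions 4-2-6-5-3-1; Brixley is ranked above Holwick even though Holwick lies between Brixley and the peak Ralston on the axis — preferences dip and rise again. Not single-peaked.
Type 3 (peak Ralston at position 4): ranking walks positions 4-3-5-2-6-1, expanding outward from the peak — single-peaked.
Type 4 (peak Brixley at position 2): ranking walks positions 2-3-1-4-5-6, expanding outward from the peak — single-peaked.
Type 5: ranking walks positions 6-3-4-1-2-5; Holwick is ranked above Elsford even though Elsford lies between Holwick and the peak Lomond on the axis — preferences dip and rise again. Not single-peaked.
Type 6 (peak Holwick at position 3): ranking walks positions 3-2-1-4-5-6, expanding outward from the peak — single-peaked.
Type 7: ranking walks positions 2-1-3-4-6-5; Lomond is ranked above Elsford even though Elsford lies between Lomond and the peak Brixley on the axis — preferences dip and rise again. Not single-peaked.
Type 1 violates single-peakedness, so the profile is not single-peaked on this axis.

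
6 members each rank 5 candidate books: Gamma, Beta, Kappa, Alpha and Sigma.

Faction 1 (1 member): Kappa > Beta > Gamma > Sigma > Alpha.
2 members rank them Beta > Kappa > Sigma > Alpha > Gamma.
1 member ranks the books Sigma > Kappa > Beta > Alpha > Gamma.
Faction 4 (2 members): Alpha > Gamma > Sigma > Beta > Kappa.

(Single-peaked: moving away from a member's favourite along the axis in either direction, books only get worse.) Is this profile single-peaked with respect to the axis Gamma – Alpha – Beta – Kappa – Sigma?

no

Axis positions: Gamma=1, Alpha=2, Beta=3, Kappa=4, Sigma=5.
Faction 1: ranking walks positions 4-3-1-5-2; Gamma is ranked above Alpha even though Alpha lies between Gamma and the peak Kappa on the axis — preferences dip and rise again. Not single-peaked.
Faction 2 (peak Beta at position 3): ranking walks positions 3-4-5-2-1, expanding outward from the peak — single-peaked.
Faction 3 (peak Sigma at position 5): ranking walks positions 5-4-3-2-1, expanding outward from the peak — single-peaked.
Faction 4: ranking walks positions 2-1-5-3-4; Sigma is ranked above Beta even though Beta lies between Sigma and the peak Alpha on the axis — preferences dip and rise again. Not single-peaked.
Faction 1 violates single-peakedness, so the profile is not single-peaked on this axis.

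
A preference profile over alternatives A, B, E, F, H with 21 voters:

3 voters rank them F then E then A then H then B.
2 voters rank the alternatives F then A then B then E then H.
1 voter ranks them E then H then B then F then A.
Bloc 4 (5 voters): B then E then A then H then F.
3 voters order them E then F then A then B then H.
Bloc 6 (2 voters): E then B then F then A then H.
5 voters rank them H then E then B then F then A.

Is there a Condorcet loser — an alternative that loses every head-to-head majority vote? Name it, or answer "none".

Head-to-head results (21 voters):
A vs B: B wins 13–8.
A vs E: A is ranked higher on 2 ballots, E on 19. E wins 19–2.
A–F: F 16–5.
A vs H: A wins 15–6.
B vs E: B preferred on 2+5 = 7 ballots; E wins 14–7.
B vs F: B, 13–8.
B vs H: B wins 12–9.
E vs F: E preferred on 1+5+3+2+5 = 16 ballots; E wins 16–5.
E vs H: E wins 16–5.
F vs H: 3+2+3+2 = 10 for F, 11 for H — H by 11–10.
Every alternative wins at least one matchup (A beats H; B beats A; E beats A; F beats A; H beats F), so there is no Condorcet loser.

none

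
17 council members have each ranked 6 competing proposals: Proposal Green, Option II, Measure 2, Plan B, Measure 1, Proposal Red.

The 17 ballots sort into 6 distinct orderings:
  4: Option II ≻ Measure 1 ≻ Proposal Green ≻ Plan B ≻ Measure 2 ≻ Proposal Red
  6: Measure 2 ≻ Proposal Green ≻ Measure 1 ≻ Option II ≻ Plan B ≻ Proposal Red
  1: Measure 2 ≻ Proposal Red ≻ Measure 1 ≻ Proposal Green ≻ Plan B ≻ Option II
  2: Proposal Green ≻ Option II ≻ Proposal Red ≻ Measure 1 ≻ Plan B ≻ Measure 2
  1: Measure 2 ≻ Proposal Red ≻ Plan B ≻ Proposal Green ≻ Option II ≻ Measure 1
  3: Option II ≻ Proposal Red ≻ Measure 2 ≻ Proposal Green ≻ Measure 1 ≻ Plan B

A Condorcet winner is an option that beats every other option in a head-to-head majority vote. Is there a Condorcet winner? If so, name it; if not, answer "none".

Check each pair by majority over 17 ballots:
Proposal Green vs Option II: Proposal Green wins 10–7.
Proposal Green vs Measure 2: Measure 2, 11–6.
Proposal Green vs Plan B: Proposal Green, 16–1.
Proposal Green vs Measure 1: Proposal Green, 12–5.
Proposal Green vs Proposal Red: Proposal Green wins 12–5.
Option II vs Measure 2: Option II wins 9–8.
Option II–Plan B: Option II 15–2.
Option II vs Measure 1: Option II, 10–7.
Option II vs Proposal Red: Option II, 15–2.
Measure 2 vs Plan B: Measure 2, 11–6.
Measure 2–Measure 1: Measure 2 11–6.
Measure 2 vs Proposal Red: Measure 2 wins 12–5.
Plan B–Measure 1: Measure 1 16–1.
Plan B vs Proposal Red: Plan B, 10–7.
Measure 1 vs Proposal Red: Measure 1, 10–7.
No option is unbeaten: Proposal Green loses to Measure 2; Option II loses to Proposal Green; Measure 2 loses to Option II; Plan B loses to Proposal Green; Measure 1 loses to Proposal Green; Proposal Red loses to Proposal Green. In particular Proposal Green > Option II > Measure 2 > Proposal Green is a majority cycle — no Condorcet winner exists.

none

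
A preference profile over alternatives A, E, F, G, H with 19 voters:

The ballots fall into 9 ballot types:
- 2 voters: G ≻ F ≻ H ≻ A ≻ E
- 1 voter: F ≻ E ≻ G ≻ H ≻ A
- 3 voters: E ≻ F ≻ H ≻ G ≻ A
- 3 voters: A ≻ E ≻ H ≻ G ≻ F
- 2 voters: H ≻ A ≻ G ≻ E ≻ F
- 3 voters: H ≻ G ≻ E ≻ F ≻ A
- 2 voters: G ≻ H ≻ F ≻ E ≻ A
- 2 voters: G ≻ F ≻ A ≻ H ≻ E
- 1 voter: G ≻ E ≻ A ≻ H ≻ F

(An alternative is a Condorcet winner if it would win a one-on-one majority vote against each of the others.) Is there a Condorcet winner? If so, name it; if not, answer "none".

Pairwise majorities:
A vs E: E wins 10–9.
A–F: F 13–6.
A vs G: G, 14–5.
A vs H: H, 13–6.
E vs F: E, 12–7.
E–G: G 12–7.
E–H: H 11–8.
F vs G: G wins 15–4.
F vs H: H wins 11–8.
G–H: H 11–8.
H defeats every rival head-to-head and is the Condorcet winner.

H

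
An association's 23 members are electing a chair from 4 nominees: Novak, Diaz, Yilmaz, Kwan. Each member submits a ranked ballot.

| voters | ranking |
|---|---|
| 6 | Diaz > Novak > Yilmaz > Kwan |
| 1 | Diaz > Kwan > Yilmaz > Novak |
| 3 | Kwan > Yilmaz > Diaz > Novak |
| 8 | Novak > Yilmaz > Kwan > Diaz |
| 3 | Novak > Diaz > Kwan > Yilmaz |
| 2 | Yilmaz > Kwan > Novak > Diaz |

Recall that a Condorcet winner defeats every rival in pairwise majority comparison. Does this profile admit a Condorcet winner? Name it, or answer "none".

Novak

Head-to-head results (23 voters):
Novak vs Diaz: Novak, 13–10.
Novak vs Yilmaz: Novak, 17–6.
Novak vs Kwan: Novak is ranked higher on 6+8+3 = 17 ballots, Kwan on 6. Novak wins 17–6.
Diaz vs Yilmaz: Diaz is ranked higher on 6+1+3 = 10 ballots, Yilmaz on 13. Yilmaz wins 13–10.
Diaz vs Kwan: Diaz preferred on 6+1+3 = 10 ballots; Kwan wins 13–10.
Yilmaz vs Kwan: Yilmaz wins 16–7.
Novak defeats every rival head-to-head and is the Condorcet winner.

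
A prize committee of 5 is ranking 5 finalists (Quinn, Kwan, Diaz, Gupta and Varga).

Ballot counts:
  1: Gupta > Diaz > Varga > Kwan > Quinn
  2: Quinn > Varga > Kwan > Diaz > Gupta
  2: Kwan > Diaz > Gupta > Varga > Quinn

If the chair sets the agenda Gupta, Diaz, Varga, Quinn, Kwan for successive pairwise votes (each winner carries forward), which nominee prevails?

Round 1: Gupta vs Diaz — 1–4, Diaz advances.
Round 2: Diaz vs Varga — 3–2, Diaz advances.
Round 3: Diaz vs Quinn — 3–2, Diaz advances.
Round 4: Diaz vs Kwan — 1–4, Kwan advances.
Kwan survives the agenda.

Kwan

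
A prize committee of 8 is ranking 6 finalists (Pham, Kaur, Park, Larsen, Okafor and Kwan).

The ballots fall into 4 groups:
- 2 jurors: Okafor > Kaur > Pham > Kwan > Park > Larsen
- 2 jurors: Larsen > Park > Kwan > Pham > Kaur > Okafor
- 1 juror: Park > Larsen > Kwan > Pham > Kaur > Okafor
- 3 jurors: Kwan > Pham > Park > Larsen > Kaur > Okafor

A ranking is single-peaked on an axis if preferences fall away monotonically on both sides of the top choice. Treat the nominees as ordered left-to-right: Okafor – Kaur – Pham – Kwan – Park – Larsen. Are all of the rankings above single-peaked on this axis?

yes

Axis positions: Okafor=1, Kaur=2, Pham=3, Kwan=4, Park=5, Larsen=6.
Group 1 (peak Okafor at position 1): ranking walks positions 1-2-3-4-5-6, expanding outward from the peak — single-peaked.
Group 2 (peak Larsen at position 6): ranking walks positions 6-5-4-3-2-1, expanding outward from the peak — single-peaked.
Group 3 (peak Park at position 5): ranking walks positions 5-6-4-3-2-1, expanding outward from the peak — single-peaked.
Group 4 (peak Kwan at position 4): ranking walks positions 4-3-5-6-2-1, expanding outward from the peak — single-peaked.
Every ranking is single-peaked on this axis.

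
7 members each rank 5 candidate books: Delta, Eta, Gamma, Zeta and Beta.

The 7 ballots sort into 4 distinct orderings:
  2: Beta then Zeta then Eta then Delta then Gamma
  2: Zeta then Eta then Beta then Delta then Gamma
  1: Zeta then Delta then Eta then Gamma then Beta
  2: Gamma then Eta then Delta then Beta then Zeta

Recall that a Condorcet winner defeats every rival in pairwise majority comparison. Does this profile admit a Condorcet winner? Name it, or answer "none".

none

Head-to-head results (7 members):
Delta vs Eta: 1 for Delta, 6 for Eta — Eta by 6–1.
Delta vs Gamma: Delta is ranked higher on 2+2+1 = 5 ballots, Gamma on 2. Delta wins 5–2.
Delta vs Zeta: 2 to 5, Zeta.
Delta vs Beta: Delta preferred on 1+2 = 3 ballots; Beta wins 4–3.
Eta vs Gamma: 5 to 2, Eta.
Eta vs Zeta: 2 for Eta, 5 for Zeta — Zeta by 5–2.
Eta vs Beta: 2+1+2 = 5 for Eta, 2 for Beta — Eta by 5–2.
Gamma vs Zeta: 2 for Gamma, 5 for Zeta — Zeta by 5–2.
Gamma vs Beta: Gamma is ranked higher on 1+2 = 3 ballots, Beta on 4. Beta wins 4–3.
Zeta vs Beta: 3 to 4, Beta.
Every book loses at least once (Delta loses to Eta; Eta loses to Zeta; Gamma loses to Delta; Zeta loses to Beta; Beta loses to Eta). The majority relation contains the cycle Eta beats Beta beats Zeta beats Eta, so there is no Condorcet winner.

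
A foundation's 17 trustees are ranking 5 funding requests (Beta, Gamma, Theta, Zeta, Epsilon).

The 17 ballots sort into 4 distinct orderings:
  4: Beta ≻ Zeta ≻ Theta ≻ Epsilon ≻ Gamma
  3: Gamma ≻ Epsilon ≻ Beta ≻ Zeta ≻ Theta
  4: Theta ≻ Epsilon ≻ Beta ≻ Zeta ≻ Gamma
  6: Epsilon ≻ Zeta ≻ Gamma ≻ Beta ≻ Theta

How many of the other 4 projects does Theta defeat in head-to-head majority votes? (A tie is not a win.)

Theta against each rival (17 reviewers):
Theta vs Beta: Beta, 13–4.
Theta vs Gamma: 4+4 = 8 for Theta, 9 for Gamma — Gamma by 9–8.
Theta vs Zeta: Zeta wins 13–4.
Theta vs Epsilon: Epsilon wins 9–8.
Theta beats no one; loses to Beta, Gamma, Zeta, Epsilon — 0 pairwise wins.

0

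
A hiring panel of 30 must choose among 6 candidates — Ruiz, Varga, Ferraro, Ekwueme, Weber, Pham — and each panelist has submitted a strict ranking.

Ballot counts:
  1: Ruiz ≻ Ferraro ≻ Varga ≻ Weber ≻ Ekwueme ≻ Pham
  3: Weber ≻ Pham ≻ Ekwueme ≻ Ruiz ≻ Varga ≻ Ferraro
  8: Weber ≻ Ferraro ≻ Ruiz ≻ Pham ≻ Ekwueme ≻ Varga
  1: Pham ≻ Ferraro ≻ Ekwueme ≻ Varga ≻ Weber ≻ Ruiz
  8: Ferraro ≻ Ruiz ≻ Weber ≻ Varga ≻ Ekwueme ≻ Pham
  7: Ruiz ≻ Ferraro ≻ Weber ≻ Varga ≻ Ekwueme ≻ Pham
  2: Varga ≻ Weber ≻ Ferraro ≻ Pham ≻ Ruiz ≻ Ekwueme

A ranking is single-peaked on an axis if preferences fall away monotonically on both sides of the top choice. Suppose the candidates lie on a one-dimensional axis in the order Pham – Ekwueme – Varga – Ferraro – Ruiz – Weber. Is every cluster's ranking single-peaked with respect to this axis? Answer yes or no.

Axis positions: Pham=1, Ekwueme=2, Varga=3, Ferraro=4, Ruiz=5, Weber=6.
Cluster 1 (peak Ruiz at position 5): ranking walks positions 5-4-3-6-2-1, expanding outward from the peak — single-peaked.
Cluster 2: ranking walks positions 6-1-2-5-3-4; Pham is ranked above Ruiz even though Ruiz lies between Pham and the peak Weber on the axis — preferences dip and rise again. Not single-peaked.
Cluster 3: ranking walks positions 6-4-5-1-2-3; Ferraro is ranked above Ruiz even though Ruiz lies between Ferraro and the peak Weber on the axis — preferences dip and rise again. Not single-peaked.
Cluster 4: ranking walks positions 1-4-2-3-6-5; Ferraro is ranked above Ekwueme even though Ekwueme lies between Ferraro and the peak Pham on the axis — preferences dip and rise again. Not single-peaked.
Cluster 5 (peak Ferraro at position 4): ranking walks positions 4-5-6-3-2-1, expanding outward from the peak — single-peaked.
Cluster 6 (peak Ruiz at position 5): ranking walks positions 5-4-6-3-2-1, expanding outward from the peak — single-peaked.
Cluster 7: ranking walks positions 3-6-4-1-5-2; Weber is ranked above Ferraro even though Ferraro lies between Weber and the peak Varga on the axis — preferences dip and rise again. Not single-peaked.
Cluster 2 violates single-peakedness, so the profile is not single-peaked on this axis.

no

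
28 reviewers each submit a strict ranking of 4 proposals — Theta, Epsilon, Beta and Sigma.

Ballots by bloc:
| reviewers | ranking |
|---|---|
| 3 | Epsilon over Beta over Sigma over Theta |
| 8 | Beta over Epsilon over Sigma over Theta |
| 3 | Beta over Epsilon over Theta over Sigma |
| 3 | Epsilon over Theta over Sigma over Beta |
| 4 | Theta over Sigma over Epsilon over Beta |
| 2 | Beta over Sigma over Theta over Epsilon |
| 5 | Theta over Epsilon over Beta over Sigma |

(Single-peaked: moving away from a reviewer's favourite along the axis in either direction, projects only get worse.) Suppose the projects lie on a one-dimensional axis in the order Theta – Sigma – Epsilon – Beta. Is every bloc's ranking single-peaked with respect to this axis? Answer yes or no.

Axis positions: Theta=1, Sigma=2, Epsilon=3, Beta=4.
Bloc 1 (peak Epsilon at position 3): ranking walks positions 3-4-2-1, expanding outward from the peak — single-peaked.
Bloc 2 (peak Beta at position 4): ranking walks positions 4-3-2-1, expanding outward from the peak — single-peaked.
Bloc 3: ranking walks positions 4-3-1-2; Theta is ranked above Sigma even though Sigma lies between Theta and the peak Beta on the axis — preferences dip and rise again. Not single-peaked.
Bloc 4: ranking walks positions 3-1-2-4; Theta is ranked above Sigma even though Sigma lies between Theta and the peak Epsilon on the axis — preferences dip and rise again. Not single-peaked.
Bloc 5 (peak Theta at position 1): ranking walks positions 1-2-3-4, expanding outward from the peak — single-peaked.
Bloc 6: ranking walks positions 4-2-1-3; Sigma is ranked above Epsilon even though Epsilon lies between Sigma and the peak Beta on the axis — preferences dip and rise again. Not single-peaked.
Bloc 7: ranking walks positions 1-3-4-2; Epsilon is ranked above Sigma even though Sigma lies between Epsilon and the peak Theta on the axis — preferences dip and rise again. Not single-peaked.
Bloc 3 violates single-peakedness, so the profile is not single-peaked on this axis.

no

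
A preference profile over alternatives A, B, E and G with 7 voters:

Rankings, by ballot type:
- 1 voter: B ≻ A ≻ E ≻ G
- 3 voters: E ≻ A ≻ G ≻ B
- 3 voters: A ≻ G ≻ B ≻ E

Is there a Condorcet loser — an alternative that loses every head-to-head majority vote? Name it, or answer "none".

none

Pairwise majorities:
A vs B: A preferred on 3+3 = 6 ballots; A wins 6–1.
A vs E: A preferred on 1+3 = 4 ballots; A wins 4–3.
A vs G: 7 to 0, A.
B vs E: 1+3 = 4 for B, 3 for E — B by 4–3.
B vs G: B is ranked higher on 1 ballot, G on 6. G wins 6–1.
E–G: E 4–3.
No alternative is winless: A beats B; B beats E; E beats G; G beats B. There is no Condorcet loser.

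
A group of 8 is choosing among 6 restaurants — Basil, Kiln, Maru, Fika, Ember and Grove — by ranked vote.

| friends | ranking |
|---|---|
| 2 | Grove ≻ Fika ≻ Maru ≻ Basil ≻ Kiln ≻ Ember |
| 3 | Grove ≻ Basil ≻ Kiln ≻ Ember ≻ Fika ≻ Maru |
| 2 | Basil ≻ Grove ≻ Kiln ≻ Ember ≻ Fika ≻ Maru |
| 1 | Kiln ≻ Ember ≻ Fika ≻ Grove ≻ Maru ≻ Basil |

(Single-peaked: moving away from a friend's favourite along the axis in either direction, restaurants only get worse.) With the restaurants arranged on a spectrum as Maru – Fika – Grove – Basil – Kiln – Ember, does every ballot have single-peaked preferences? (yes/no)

no

Axis positions: Maru=1, Fika=2, Grove=3, Basil=4, Kiln=5, Ember=6.
Type 1 (peak Grove at position 3): ranking walks positions 3-2-1-4-5-6, expanding outward from the peak — single-peaked.
Type 2 (peak Grove at position 3): ranking walks positions 3-4-5-6-2-1, expanding outward from the peak — single-peaked.
Type 3 (peak Basil at position 4): ranking walks positions 4-3-5-6-2-1, expanding outward from the peak — single-peaked.
Type 4: ranking walks positions 5-6-2-3-1-4; Fika is ranked above Basil even though Basil lies between Fika and the peak Kiln on the axis — preferences dip and rise again. Not single-peaked.
Type 4 violates single-peakedness, so the profile is not single-peaked on this axis.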